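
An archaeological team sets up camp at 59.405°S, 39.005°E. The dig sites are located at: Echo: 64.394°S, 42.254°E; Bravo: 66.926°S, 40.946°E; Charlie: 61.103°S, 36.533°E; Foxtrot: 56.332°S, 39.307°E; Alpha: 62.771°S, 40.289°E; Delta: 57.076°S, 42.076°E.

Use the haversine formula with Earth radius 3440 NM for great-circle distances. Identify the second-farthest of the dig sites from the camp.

Echo

Distance to each, sorted:
Bravo: 454.6 NM
Echo: 313.2 NM
Alpha: 205.5 NM
Foxtrot: 184.8 NM
Delta: 170.2 NM
Charlie: 125.7 NM
The second-farthest is Echo at 313.2 NM.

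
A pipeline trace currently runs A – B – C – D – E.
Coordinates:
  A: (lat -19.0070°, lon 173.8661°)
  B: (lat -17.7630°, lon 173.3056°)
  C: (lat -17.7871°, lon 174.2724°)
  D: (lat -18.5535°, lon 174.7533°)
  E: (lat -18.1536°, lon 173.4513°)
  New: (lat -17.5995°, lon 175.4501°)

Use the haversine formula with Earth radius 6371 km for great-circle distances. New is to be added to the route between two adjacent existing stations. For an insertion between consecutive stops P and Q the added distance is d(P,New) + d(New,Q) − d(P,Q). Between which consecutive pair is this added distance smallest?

between C and D

Added distance for inserting New between each consecutive pair:
A–B: 306.5 km
B–C: 252.0 km
C–D: 156.4 km
D–E: 205.0 km
Smallest added distance is 156.4 km, inserting between C and D.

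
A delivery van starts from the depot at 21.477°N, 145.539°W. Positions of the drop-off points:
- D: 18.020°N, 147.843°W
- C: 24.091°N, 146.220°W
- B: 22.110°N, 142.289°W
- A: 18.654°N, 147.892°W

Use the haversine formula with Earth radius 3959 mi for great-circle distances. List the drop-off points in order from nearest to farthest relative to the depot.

C, B, A, D

Distance from the depot at 21.477°N, 145.539°W to each:
C 24.091°N, 146.220°W: 185.8 mi
B 22.110°N, 142.289°W: 213.0 mi
A 18.654°N, 147.892°W: 247.7 mi
D 18.020°N, 147.843°W: 282.0 mi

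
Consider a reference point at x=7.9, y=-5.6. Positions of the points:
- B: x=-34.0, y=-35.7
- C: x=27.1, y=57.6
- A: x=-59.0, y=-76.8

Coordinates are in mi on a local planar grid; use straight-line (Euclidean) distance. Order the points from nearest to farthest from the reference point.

Computing each straight-line distance from x=7.9, y=-5.6:
B x=-34.0, y=-35.7: 51.6 mi
C x=27.1, y=57.6: 66.1 mi
A x=-59.0, y=-76.8: 97.7 mi

B, C, A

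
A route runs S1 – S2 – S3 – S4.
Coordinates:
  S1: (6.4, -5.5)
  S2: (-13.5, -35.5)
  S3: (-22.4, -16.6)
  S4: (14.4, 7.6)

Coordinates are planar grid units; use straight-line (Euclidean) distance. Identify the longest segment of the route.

Leg distances:
S1→S2: 36.0
S2→S3: 20.9
S3→S4: 44.0
The longest leg is S3–S4 at 44.0.

S3–S4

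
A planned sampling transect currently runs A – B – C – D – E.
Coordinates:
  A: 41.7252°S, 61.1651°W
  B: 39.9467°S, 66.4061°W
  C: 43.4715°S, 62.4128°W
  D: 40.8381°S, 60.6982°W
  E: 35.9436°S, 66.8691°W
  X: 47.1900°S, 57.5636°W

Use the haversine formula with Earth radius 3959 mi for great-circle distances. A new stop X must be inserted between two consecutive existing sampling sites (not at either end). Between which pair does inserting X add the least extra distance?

Added distance for inserting X between each consecutive pair:
A–B: 784.3 mi
B–C: 696.9 mi
C–D: 612.0 mi
D–E: 902.9 mi
Smallest added distance is 612.0 mi, inserting between C and D.

between C and D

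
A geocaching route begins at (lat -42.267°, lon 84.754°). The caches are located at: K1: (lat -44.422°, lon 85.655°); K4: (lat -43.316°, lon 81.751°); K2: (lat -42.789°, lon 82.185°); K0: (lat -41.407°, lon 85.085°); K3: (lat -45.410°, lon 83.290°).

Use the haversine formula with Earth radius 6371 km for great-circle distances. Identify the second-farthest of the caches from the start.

Distances from the start ((lat -42.267°, lon 84.754°)):
K3: 368.7 km
K4: 271.4 km
K1: 250.5 km
K2: 218.4 km
K0: 99.5 km
The second-farthest is K4 at 271.4 km.

K4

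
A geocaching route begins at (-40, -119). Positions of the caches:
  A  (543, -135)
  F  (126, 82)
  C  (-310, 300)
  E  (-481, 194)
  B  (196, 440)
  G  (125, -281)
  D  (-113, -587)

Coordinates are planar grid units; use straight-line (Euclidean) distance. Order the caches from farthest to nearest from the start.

Distances from the start:
B (196, 440): 606.8
A (543, -135): 583.2
E (-481, 194): 540.8
C (-310, 300): 498.5
D (-113, -587): 473.7
F (126, 82): 260.7
G (125, -281): 231.2

B, A, E, C, D, F, G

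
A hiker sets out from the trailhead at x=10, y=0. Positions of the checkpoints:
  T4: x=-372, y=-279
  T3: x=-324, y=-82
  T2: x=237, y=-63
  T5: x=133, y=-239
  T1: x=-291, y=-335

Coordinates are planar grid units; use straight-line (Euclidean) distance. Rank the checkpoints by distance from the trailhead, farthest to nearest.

Distance from the trailhead at x=10, y=0 to each:
T4 x=-372, y=-279: 473.0
T1 x=-291, y=-335: 450.4
T3 x=-324, y=-82: 343.9
T5 x=133, y=-239: 268.8
T2 x=237, y=-63: 235.6

T4, T1, T3, T5, T2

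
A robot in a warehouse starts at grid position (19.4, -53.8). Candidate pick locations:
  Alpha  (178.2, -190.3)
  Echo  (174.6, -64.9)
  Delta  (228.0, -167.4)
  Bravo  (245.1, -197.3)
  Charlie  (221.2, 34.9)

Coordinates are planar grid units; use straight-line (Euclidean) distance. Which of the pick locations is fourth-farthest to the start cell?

Distances from the start cell ((19.4, -53.8)):
Bravo: 267.5
Delta: 237.5
Charlie: 220.4
Alpha: 209.4
Echo: 155.6
The fourth-farthest is Alpha at 209.4.

Alpha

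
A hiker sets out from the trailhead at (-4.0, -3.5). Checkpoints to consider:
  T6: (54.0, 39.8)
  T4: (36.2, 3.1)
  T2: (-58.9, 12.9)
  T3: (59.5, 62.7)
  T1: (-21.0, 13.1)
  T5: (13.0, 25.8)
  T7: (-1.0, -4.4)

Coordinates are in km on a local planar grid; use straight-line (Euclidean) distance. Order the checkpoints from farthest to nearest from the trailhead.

Computing each straight-line distance from (-4.0, -3.5):
T3 (59.5, 62.7): 91.7 km
T6 (54.0, 39.8): 72.4 km
T2 (-58.9, 12.9): 57.3 km
T4 (36.2, 3.1): 40.7 km
T5 (13.0, 25.8): 33.9 km
T1 (-21.0, 13.1): 23.8 km
T7 (-1.0, -4.4): 3.1 km

T3, T6, T2, T4, T5, T1, T7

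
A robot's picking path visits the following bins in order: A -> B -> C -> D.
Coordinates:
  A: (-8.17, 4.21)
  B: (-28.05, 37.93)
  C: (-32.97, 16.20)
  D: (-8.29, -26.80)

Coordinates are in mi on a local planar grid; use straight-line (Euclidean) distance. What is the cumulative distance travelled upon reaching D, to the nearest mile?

Leg distances:
A→B: 39.1 mi  (cumulative 39.1 mi)
B→C: 22.3 mi  (cumulative 61.4 mi)
C→D: 49.6 mi  (cumulative 111.0 mi)
Cumulative distance at D ≈ 111 mi.

111 mi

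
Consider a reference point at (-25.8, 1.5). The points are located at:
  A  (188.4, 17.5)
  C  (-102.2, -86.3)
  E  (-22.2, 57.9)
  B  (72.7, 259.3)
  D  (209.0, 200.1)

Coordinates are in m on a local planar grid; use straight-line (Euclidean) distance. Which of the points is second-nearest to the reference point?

Distance to each, sorted:
E: 56.5 m
C: 116.4 m
A: 214.8 m
B: 276.0 m
D: 307.5 m
The second-nearest is C at 116.4 m.

C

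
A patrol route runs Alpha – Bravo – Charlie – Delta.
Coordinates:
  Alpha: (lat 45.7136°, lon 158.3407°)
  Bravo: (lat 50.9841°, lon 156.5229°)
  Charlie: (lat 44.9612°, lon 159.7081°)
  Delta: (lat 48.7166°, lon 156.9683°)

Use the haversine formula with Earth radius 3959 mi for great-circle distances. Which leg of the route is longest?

Leg distances:
Alpha→Bravo: 373.6 mi
Bravo→Charlie: 441.4 mi
Charlie→Delta: 290.0 mi
The longest leg is Bravo–Charlie at 441.4 mi.

Bravo–Charlie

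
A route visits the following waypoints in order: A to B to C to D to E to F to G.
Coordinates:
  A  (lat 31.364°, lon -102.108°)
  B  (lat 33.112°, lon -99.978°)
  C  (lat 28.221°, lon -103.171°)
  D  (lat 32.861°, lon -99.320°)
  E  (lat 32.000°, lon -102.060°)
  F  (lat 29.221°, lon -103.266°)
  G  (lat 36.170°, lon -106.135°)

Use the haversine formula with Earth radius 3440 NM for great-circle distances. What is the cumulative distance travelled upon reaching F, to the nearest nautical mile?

Leg distances:
A→B: 150.7 NM  (cumulative 150.7 NM)
B→C: 336.7 NM  (cumulative 487.4 NM)
C→D: 342.4 NM  (cumulative 829.8 NM)
D→E: 148.2 NM  (cumulative 978.0 NM)
E→F: 178.1 NM  (cumulative 1156.1 NM)
Cumulative distance at F ≈ 1156 NM.

1156 NM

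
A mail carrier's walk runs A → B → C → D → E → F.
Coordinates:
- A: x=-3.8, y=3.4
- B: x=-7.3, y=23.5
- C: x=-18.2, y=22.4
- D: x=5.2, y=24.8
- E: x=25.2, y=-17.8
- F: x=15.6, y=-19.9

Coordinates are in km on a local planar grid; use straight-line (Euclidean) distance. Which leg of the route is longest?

Leg distances:
A→B: 20.4 km
B→C: 11.0 km
C→D: 23.5 km
D→E: 47.1 km
E→F: 9.8 km
The longest leg is D–E at 47.1 km.

D–E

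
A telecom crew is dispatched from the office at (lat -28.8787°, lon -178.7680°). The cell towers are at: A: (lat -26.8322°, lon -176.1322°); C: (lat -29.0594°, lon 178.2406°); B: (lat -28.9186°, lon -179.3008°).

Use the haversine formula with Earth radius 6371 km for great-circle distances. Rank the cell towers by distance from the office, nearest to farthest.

Computing each great-circle distance from (lat -28.8787°, lon -178.7680°):
B (lat -28.9186°, lon -179.3008°): 52.1 km
C (lat -29.0594°, lon 178.2406°): 291.7 km
A (lat -26.8322°, lon -176.1322°): 344.8 km

B, C, A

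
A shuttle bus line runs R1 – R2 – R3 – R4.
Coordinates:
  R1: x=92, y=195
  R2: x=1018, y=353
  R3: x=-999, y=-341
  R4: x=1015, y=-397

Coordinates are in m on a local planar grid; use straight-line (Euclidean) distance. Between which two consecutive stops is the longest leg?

Leg distances:
R1→R2: 939.4 m
R2→R3: 2133.1 m
R3→R4: 2014.8 m
The longest leg is R2–R3 at 2133.1 m.

R2–R3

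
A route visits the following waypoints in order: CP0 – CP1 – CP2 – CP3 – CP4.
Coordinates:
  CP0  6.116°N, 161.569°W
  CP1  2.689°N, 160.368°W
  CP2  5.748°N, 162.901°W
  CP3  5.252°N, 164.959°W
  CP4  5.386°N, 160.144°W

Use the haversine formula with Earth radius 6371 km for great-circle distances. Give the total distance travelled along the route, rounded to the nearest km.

1612 km

Leg distances:
CP0→CP1: 403.7 km  (cumulative 403.7 km)
CP1→CP2: 441.1 km  (cumulative 844.8 km)
CP2→CP3: 234.4 km  (cumulative 1079.1 km)
CP3→CP4: 533.3 km  (cumulative 1612.4 km)
Total route length ≈ 1612 km.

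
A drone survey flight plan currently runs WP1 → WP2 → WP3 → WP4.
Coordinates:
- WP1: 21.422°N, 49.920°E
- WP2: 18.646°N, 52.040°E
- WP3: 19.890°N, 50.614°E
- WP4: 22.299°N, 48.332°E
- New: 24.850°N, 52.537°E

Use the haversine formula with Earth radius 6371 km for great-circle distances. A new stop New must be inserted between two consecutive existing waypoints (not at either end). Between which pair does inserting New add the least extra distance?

between WP3 and WP4

Added distance for inserting New between each consecutive pair:
WP1–WP2: 777.6 km
WP2–WP3: 1073.8 km
WP3–WP4: 742.3 km
Smallest added distance is 742.3 km, inserting between WP3 and WP4.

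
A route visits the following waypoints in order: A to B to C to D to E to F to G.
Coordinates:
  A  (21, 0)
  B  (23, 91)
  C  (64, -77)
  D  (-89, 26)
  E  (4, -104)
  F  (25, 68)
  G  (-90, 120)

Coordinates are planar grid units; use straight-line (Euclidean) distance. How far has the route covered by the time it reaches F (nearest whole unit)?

782

Leg distances:
A→B: 91.0  (cumulative 91.0)
B→C: 172.9  (cumulative 264.0)
C→D: 184.4  (cumulative 448.4)
D→E: 159.8  (cumulative 608.2)
E→F: 173.3  (cumulative 781.5)
Cumulative distance at F ≈ 782.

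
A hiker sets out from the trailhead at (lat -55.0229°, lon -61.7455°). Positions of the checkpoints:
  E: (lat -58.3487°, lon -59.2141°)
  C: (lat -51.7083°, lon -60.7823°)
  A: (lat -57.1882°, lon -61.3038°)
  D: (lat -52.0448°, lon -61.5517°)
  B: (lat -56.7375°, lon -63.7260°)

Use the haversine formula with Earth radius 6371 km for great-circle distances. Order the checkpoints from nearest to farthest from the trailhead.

Computing each great-circle distance from (lat -55.0229°, lon -61.7455°):
B (lat -56.7375°, lon -63.7260°): 227.2 km
A (lat -57.1882°, lon -61.3038°): 242.3 km
D (lat -52.0448°, lon -61.5517°): 331.4 km
C (lat -51.7083°, lon -60.7823°): 374.1 km
E (lat -58.3487°, lon -59.2141°): 400.8 km

B, A, D, C, E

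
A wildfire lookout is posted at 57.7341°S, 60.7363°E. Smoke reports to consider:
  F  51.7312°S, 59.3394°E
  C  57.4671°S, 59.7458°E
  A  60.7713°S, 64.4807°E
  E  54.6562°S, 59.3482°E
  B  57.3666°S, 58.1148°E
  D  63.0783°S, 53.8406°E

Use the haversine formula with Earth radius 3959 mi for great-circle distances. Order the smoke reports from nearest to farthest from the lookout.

C, B, E, A, F, D

Computing each great-circle distance from 57.7341°S, 60.7363°E:
C 57.4671°S, 59.7458°E: 41.1 mi
B 57.3666°S, 58.1148°E: 100.4 mi
E 54.6562°S, 59.3482°E: 219.3 mi
A 60.7713°S, 64.4807°E: 248.0 mi
F 51.7312°S, 59.3394°E: 418.5 mi
D 63.0783°S, 53.8406°E: 437.3 mi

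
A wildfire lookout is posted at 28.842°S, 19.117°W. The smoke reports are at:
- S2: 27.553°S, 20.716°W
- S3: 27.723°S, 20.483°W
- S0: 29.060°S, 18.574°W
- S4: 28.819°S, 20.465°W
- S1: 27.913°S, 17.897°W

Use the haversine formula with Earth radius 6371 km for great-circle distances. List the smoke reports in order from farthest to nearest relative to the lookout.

S2, S3, S1, S4, S0

Distance from the lookout at 28.842°S, 19.117°W to each:
S2 27.553°S, 20.716°W: 212.4 km
S3 27.723°S, 20.483°W: 182.7 km
S1 27.913°S, 17.897°W: 157.8 km
S4 28.819°S, 20.465°W: 131.3 km
S0 29.060°S, 18.574°W: 58.1 km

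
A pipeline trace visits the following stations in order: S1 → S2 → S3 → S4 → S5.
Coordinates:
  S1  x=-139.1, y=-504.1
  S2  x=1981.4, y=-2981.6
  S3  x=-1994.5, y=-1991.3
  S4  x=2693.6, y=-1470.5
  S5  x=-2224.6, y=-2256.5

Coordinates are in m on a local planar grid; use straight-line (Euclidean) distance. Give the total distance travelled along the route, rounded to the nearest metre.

17056 m

Leg distances:
S1→S2: 3261.1 m  (cumulative 3261.1 m)
S2→S3: 4097.4 m  (cumulative 7358.4 m)
S3→S4: 4716.9 m  (cumulative 12075.4 m)
S4→S5: 4980.6 m  (cumulative 17056.0 m)
Total route length ≈ 17056 m.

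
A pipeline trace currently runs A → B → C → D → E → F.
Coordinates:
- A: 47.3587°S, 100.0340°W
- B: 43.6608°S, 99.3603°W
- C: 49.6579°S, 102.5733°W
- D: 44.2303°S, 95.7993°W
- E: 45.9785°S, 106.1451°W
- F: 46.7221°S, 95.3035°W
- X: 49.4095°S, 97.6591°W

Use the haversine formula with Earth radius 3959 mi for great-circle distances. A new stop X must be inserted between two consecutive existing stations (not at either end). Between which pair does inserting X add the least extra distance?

between C and D

Added distance for inserting X between each consecutive pair:
A–B: 326.5 mi
B–C: 184.9 mi
C–D: 97.2 mi
D–E: 310.1 mi
E–F: 156.0 mi
Smallest added distance is 97.2 mi, inserting between C and D.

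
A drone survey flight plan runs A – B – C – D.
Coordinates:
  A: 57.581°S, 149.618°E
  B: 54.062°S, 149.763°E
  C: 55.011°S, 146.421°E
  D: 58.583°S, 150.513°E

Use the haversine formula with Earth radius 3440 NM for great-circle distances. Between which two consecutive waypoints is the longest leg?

Leg distances:
A→B: 211.3 NM
B→C: 129.6 NM
C→D: 253.1 NM
The longest leg is C–D at 253.1 NM.

C–D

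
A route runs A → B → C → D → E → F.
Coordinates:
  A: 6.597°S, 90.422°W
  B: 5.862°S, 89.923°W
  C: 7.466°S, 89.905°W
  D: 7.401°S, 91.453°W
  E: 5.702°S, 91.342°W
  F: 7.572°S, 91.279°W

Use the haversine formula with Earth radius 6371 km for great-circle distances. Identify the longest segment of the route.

E–F

Leg distances:
A→B: 98.6 km
B→C: 178.4 km
C→D: 170.8 km
D→E: 189.3 km
E→F: 208.1 km
The longest leg is E–F at 208.1 km.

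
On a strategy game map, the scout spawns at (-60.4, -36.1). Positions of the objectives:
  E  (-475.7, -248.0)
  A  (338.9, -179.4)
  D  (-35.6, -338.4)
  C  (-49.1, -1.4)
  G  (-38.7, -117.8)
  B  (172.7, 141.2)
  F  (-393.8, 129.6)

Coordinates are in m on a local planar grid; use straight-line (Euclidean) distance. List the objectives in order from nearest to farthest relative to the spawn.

Distance from the spawn at (-60.4, -36.1) to each:
C (-49.1, -1.4): 36.5 m
G (-38.7, -117.8): 84.5 m
B (172.7, 141.2): 292.9 m
D (-35.6, -338.4): 303.3 m
F (-393.8, 129.6): 372.3 m
A (338.9, -179.4): 424.2 m
E (-475.7, -248.0): 466.2 m

C, G, B, D, F, A, E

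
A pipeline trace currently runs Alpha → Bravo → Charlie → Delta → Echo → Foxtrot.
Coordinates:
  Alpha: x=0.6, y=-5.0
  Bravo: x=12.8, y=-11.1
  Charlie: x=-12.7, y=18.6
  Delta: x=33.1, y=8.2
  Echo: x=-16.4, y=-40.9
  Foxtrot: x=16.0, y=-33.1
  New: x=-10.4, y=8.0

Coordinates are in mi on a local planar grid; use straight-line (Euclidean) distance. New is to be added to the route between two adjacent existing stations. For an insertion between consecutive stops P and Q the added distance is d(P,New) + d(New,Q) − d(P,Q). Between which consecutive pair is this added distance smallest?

Added distance for inserting New between each consecutive pair:
Alpha–Bravo: 33.4 mi
Bravo–Charlie: 1.8 mi
Charlie–Delta: 7.4 mi
Delta–Echo: 23.0 mi
Echo–Foxtrot: 64.8 mi
Smallest added distance is 1.8 mi, inserting between Bravo and Charlie.

between Bravo and Charlie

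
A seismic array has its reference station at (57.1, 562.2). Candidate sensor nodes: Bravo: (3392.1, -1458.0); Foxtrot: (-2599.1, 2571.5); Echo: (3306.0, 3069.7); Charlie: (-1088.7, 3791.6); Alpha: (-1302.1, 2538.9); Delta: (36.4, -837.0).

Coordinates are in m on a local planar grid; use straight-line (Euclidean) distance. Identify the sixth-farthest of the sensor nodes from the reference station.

Distance to each, sorted:
Echo: 4104.0 m
Bravo: 3899.2 m
Charlie: 3426.6 m
Foxtrot: 3330.6 m
Alpha: 2398.9 m
Delta: 1399.4 m
The sixth-farthest is Delta at 1399.4 m.

Delta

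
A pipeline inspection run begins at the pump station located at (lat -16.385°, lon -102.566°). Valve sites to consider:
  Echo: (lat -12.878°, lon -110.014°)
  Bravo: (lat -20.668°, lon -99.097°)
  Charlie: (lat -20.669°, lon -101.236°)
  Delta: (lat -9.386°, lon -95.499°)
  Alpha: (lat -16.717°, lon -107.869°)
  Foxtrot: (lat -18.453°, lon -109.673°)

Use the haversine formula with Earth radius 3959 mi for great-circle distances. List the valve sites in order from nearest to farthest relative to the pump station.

Computing each great-circle distance from (lat -16.385°, lon -102.566°):
Charlie (lat -20.669°, lon -101.236°): 308.6 mi
Alpha (lat -16.717°, lon -107.869°): 352.0 mi
Bravo (lat -20.668°, lon -99.097°): 373.1 mi
Foxtrot (lat -18.453°, lon -109.673°): 489.8 mi
Echo (lat -12.878°, lon -110.014°): 553.7 mi
Delta (lat -9.386°, lon -95.499°): 678.3 mi

Charlie, Alpha, Bravo, Foxtrot, Echo, Delta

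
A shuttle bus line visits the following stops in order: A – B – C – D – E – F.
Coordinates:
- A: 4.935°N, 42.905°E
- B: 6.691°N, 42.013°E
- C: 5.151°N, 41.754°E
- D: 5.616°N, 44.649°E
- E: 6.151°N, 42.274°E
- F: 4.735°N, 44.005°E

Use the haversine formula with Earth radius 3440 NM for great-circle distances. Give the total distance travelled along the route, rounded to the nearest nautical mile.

666 NM

Leg distances:
A→B: 118.1 NM  (cumulative 118.1 NM)
B→C: 93.7 NM  (cumulative 211.9 NM)
C→D: 175.3 NM  (cumulative 387.2 NM)
D→E: 145.4 NM  (cumulative 532.6 NM)
E→F: 133.9 NM  (cumulative 666.5 NM)
Total route length ≈ 666 NM.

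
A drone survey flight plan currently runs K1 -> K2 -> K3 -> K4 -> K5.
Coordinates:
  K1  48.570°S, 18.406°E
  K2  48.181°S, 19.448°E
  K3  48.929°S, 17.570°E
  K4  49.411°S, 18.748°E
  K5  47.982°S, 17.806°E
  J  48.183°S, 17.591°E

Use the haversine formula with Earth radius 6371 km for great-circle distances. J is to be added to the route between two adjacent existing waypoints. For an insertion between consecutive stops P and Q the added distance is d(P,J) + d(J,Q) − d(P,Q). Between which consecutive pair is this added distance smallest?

Added distance for inserting J between each consecutive pair:
K1–K2: 123.4 km
K2–K3: 59.3 km
K3–K4: 142.6 km
K4–K5: 14.9 km
Smallest added distance is 14.9 km, inserting between K4 and K5.

between K4 and K5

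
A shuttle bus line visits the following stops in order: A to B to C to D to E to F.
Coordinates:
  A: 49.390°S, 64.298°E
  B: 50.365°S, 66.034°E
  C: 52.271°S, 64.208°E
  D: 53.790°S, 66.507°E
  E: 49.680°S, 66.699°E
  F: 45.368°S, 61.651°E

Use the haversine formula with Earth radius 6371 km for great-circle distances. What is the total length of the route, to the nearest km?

Leg distances:
A→B: 165.0 km  (cumulative 165.0 km)
B→C: 247.0 km  (cumulative 412.0 km)
C→D: 228.4 km  (cumulative 640.4 km)
D→E: 457.2 km  (cumulative 1097.6 km)
E→F: 610.9 km  (cumulative 1708.5 km)
Total route length ≈ 1708 km.

1708 km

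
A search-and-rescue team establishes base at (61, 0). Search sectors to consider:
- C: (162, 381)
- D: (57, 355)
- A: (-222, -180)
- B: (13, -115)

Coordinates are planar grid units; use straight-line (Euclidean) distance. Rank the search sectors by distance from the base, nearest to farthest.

B, A, D, C

Distance from the base at (61, 0) to each:
B (13, -115): 124.6
A (-222, -180): 335.4
D (57, 355): 355.0
C (162, 381): 394.2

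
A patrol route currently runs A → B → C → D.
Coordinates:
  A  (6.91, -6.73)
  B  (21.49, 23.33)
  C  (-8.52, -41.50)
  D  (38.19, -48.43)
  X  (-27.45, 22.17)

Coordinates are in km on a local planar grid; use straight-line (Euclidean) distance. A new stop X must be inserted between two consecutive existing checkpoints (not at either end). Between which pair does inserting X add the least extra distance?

between B and C

Added distance for inserting X between each consecutive pair:
A–B: 60.4 km
B–C: 43.9 km
C–D: 115.6 km
Smallest added distance is 43.9 km, inserting between B and C.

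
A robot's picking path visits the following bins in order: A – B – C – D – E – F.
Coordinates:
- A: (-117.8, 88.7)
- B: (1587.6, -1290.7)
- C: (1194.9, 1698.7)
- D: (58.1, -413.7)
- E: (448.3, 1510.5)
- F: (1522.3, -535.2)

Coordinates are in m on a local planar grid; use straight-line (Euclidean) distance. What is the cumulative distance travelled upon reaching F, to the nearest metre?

11881 m

Leg distances:
A→B: 2193.4 m  (cumulative 2193.4 m)
B→C: 3015.1 m  (cumulative 5208.5 m)
C→D: 2398.9 m  (cumulative 7607.4 m)
D→E: 1963.4 m  (cumulative 9570.7 m)
E→F: 2310.5 m  (cumulative 11881.2 m)
Cumulative distance at F ≈ 11881 m.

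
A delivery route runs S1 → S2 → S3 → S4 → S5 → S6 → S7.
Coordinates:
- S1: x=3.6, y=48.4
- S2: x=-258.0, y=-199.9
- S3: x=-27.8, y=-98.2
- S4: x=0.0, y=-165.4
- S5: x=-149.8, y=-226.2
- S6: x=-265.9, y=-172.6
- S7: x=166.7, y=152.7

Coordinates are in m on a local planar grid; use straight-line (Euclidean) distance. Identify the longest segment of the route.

S6–S7

Leg distances:
S1→S2: 360.7 m
S2→S3: 251.7 m
S3→S4: 72.7 m
S4→S5: 161.7 m
S5→S6: 127.9 m
S6→S7: 541.3 m
The longest leg is S6–S7 at 541.3 m.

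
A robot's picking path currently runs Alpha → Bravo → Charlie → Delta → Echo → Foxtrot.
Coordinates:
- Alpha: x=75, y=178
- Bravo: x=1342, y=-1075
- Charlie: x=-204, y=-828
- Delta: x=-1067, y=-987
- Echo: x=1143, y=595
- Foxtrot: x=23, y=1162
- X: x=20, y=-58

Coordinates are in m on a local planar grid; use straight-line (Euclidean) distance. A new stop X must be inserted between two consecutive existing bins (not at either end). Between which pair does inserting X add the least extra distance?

between Delta and Echo

Added distance for inserting X between each consecutive pair:
Alpha–Bravo: 128.3 m
Bravo–Charlie: 904.2 m
Charlie–Delta: 1354.3 m
Delta–Echo: 11.1 m
Echo–Foxtrot: 1263.7 m
Smallest added distance is 11.1 m, inserting between Delta and Echo.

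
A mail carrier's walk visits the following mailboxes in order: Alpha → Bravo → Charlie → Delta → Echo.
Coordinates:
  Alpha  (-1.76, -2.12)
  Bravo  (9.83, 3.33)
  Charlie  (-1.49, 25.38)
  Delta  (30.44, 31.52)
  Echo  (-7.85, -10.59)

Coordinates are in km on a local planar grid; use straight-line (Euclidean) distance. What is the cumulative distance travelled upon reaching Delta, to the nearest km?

Leg distances:
Alpha→Bravo: 12.8 km  (cumulative 12.8 km)
Bravo→Charlie: 24.8 km  (cumulative 37.6 km)
Charlie→Delta: 32.5 km  (cumulative 70.1 km)
Cumulative distance at Delta ≈ 70 km.

70 km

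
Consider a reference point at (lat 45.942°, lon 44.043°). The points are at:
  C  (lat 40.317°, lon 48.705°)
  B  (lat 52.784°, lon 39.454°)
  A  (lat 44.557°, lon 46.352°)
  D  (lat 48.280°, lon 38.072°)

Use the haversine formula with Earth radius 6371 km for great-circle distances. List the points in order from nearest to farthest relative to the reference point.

Distance from the reference point at (lat 45.942°, lon 44.043°) to each:
A (lat 44.557°, lon 46.352°): 237.4 km
D (lat 48.280°, lon 38.072°): 521.1 km
C (lat 40.317°, lon 48.705°): 730.7 km
B (lat 52.784°, lon 39.454°): 829.8 km

A, D, C, B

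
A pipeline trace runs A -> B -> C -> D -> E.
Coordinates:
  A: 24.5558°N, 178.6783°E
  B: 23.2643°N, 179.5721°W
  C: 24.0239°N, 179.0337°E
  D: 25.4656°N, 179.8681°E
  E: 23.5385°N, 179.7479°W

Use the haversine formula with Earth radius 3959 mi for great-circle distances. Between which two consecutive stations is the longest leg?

A–B

Leg distances:
A→B: 142.0 mi
B→C: 102.7 mi
C→D: 112.5 mi
D→E: 135.3 mi
The longest leg is A–B at 142.0 mi.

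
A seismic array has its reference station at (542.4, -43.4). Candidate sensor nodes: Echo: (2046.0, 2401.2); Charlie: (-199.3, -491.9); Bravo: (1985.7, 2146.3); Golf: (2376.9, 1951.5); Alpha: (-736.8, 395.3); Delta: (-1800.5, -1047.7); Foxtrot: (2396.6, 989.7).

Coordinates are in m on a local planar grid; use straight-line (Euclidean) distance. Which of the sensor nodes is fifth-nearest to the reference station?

Distance to each, sorted:
Charlie: 866.8 m
Alpha: 1352.3 m
Foxtrot: 2122.6 m
Delta: 2549.1 m
Bravo: 2622.6 m
Golf: 2710.2 m
Echo: 2870.0 m
The fifth-nearest is Bravo at 2622.6 m.

Bravo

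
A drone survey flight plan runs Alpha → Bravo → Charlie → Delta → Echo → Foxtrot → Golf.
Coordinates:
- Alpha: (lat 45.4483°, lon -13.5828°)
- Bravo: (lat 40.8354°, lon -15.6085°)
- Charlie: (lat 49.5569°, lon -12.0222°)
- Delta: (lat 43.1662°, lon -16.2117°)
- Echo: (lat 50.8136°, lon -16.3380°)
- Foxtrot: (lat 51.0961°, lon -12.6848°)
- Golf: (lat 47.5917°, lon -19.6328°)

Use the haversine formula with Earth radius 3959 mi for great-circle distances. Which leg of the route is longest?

Bravo–Charlie

Leg distances:
Alpha→Bravo: 334.7 mi
Bravo→Charlie: 627.2 mi
Charlie→Delta: 484.5 mi
Delta→Echo: 528.5 mi
Echo→Foxtrot: 160.2 mi
Foxtrot→Golf: 395.3 mi
The longest leg is Bravo–Charlie at 627.2 mi.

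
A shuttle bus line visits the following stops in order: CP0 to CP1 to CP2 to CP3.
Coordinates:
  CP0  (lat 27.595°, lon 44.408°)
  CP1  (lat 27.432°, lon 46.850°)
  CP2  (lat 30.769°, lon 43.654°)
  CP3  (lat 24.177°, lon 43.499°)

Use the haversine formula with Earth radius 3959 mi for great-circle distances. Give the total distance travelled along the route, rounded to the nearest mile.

906 mi

Leg distances:
CP0→CP1: 150.1 mi  (cumulative 150.1 mi)
CP1→CP2: 300.6 mi  (cumulative 450.7 mi)
CP2→CP3: 455.6 mi  (cumulative 906.3 mi)
Total route length ≈ 906 mi.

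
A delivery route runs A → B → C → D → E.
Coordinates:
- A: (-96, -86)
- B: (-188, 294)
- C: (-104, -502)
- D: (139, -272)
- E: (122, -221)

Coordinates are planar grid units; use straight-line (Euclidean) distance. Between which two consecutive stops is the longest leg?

Leg distances:
A→B: 391.0
B→C: 800.4
C→D: 334.6
D→E: 53.8
The longest leg is B–C at 800.4.

B–C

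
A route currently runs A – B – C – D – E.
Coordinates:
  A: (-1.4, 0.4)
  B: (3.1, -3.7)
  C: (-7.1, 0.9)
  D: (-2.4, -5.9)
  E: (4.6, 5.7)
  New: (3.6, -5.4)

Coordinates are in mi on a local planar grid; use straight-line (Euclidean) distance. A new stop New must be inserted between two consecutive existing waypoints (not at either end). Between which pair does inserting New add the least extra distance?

between B and C

Added distance for inserting New between each consecutive pair:
A–B: 3.3 mi
B–C: 3.0 mi
C–D: 10.2 mi
D–E: 3.6 mi
Smallest added distance is 3.0 mi, inserting between B and C.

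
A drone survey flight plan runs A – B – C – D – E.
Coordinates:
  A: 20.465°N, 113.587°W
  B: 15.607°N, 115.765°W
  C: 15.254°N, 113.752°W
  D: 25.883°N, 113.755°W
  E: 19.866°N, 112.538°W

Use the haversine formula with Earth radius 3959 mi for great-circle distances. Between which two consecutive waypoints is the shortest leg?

B–C

Leg distances:
A→B: 364.9 mi
B→C: 136.3 mi
C→D: 734.4 mi
D→E: 422.9 mi
The shortest leg is B–C at 136.3 mi.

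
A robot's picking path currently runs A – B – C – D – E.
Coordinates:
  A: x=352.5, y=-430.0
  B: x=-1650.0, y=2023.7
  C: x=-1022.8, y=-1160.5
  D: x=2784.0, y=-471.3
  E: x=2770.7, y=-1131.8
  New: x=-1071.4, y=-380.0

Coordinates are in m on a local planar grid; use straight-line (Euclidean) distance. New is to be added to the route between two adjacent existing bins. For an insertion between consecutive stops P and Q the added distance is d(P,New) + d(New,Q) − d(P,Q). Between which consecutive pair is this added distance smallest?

between B and C

Added distance for inserting New between each consecutive pair:
A–B: 730.0 m
B–C: 9.0 m
C–D: 769.8 m
D–E: 7110.8 m
Smallest added distance is 9.0 m, inserting between B and C.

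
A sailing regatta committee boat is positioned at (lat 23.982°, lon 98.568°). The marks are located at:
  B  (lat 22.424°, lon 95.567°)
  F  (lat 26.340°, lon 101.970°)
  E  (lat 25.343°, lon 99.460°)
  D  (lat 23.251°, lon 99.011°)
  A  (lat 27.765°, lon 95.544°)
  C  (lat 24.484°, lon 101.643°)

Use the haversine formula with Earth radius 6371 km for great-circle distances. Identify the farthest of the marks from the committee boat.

A

Distances from the committee boat ((lat 23.982°, lon 98.568°)):
A: 518.1 km
F: 431.2 km
B: 352.2 km
C: 316.7 km
E: 176.1 km
D: 93.0 km
The farthest is A at 518.1 km.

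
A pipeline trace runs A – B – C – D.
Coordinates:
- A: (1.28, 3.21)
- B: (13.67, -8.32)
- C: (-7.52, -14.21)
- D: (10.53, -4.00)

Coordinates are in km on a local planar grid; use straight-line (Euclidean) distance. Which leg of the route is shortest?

A–B

Leg distances:
A→B: 16.9 km
B→C: 22.0 km
C→D: 20.7 km
The shortest leg is A–B at 16.9 km.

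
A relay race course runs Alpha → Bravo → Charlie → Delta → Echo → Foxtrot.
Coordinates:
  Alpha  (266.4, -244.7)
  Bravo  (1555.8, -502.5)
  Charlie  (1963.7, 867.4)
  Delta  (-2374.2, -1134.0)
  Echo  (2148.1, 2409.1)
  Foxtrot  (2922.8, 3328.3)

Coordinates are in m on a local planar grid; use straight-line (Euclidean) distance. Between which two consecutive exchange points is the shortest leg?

Leg distances:
Alpha→Bravo: 1314.9 m
Bravo→Charlie: 1429.3 m
Charlie→Delta: 4777.3 m
Delta→Echo: 5745.0 m
Echo→Foxtrot: 1202.1 m
The shortest leg is Echo–Foxtrot at 1202.1 m.

Echo–Foxtrot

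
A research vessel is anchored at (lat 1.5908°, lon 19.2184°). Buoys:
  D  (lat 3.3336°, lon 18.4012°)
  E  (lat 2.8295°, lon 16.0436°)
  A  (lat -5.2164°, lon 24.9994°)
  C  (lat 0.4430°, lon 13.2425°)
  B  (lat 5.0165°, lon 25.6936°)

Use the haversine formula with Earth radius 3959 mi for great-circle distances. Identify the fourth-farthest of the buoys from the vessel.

Distance to each, sorted:
A: 616.8 mi
B: 505.5 mi
C: 420.4 mi
E: 235.3 mi
D: 133.0 mi
The fourth-farthest is E at 235.3 mi.

E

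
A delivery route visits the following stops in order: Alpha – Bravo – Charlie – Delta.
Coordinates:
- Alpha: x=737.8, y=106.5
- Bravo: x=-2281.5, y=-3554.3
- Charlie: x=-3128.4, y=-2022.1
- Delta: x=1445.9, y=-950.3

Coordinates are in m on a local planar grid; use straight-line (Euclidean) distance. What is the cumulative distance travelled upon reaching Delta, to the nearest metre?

11194 m

Leg distances:
Alpha→Bravo: 4745.3 m  (cumulative 4745.3 m)
Bravo→Charlie: 1750.7 m  (cumulative 6496.0 m)
Charlie→Delta: 4698.2 m  (cumulative 11194.1 m)
Cumulative distance at Delta ≈ 11194 m.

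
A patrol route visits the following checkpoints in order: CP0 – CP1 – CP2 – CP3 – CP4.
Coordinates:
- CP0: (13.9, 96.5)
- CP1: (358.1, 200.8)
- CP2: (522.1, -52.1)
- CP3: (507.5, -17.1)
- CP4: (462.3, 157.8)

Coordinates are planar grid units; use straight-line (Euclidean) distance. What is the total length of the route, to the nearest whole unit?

880

Leg distances:
CP0→CP1: 359.7  (cumulative 359.7)
CP1→CP2: 301.4  (cumulative 661.1)
CP2→CP3: 37.9  (cumulative 699.0)
CP3→CP4: 180.6  (cumulative 879.6)
Total route length ≈ 880.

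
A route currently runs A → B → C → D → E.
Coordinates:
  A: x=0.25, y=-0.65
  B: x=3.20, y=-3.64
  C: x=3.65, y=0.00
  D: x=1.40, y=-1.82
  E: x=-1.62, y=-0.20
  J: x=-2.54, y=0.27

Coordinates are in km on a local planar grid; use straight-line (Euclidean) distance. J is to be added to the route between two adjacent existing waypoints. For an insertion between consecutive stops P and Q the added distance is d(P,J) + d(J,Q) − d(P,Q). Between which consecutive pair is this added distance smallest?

Added distance for inserting J between each consecutive pair:
A–B: 5.7 km
B–C: 9.5 km
C–D: 7.8 km
D–E: 2.1 km
Smallest added distance is 2.1 km, inserting between D and E.

between D and E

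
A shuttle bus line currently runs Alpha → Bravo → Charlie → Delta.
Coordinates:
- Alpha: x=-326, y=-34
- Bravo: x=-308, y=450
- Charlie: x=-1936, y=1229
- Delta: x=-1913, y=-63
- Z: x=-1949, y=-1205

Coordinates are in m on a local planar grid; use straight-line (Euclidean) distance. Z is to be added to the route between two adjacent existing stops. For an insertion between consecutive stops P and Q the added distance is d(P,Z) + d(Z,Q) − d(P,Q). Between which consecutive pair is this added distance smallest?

between Charlie and Delta

Added distance for inserting Z between each consecutive pair:
Alpha–Bravo: 3847.7 m
Bravo–Charlie: 2959.9 m
Charlie–Delta: 2284.4 m
Smallest added distance is 2284.4 m, inserting between Charlie and Delta.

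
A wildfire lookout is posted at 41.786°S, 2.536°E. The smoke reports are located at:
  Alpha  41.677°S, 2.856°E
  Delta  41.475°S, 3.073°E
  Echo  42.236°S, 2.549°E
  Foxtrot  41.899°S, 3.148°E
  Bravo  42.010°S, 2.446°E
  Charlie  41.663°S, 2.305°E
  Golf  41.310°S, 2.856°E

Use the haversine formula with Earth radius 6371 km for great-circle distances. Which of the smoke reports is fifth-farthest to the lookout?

Distances from the lookout (41.786°S, 2.536°E):
Golf: 59.3 km
Delta: 56.5 km
Foxtrot: 52.2 km
Echo: 50.0 km
Alpha: 29.2 km
Bravo: 26.0 km
Charlie: 23.5 km
The fifth-farthest is Alpha at 29.2 km.

Alpha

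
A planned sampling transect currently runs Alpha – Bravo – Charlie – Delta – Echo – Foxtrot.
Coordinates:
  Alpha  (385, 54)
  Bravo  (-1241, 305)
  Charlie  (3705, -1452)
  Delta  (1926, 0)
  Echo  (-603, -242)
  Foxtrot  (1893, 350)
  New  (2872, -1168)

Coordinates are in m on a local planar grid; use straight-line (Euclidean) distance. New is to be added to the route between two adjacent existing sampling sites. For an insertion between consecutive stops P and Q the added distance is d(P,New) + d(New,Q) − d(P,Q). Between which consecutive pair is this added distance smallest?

Added distance for inserting New between each consecutive pair:
Alpha–Bravo: 5494.6 m
Bravo–Charlie: 0.1 m
Charlie–Delta: 86.8 m
Delta–Echo: 2558.8 m
Echo–Foxtrot: 2837.3 m
Smallest added distance is 0.1 m, inserting between Bravo and Charlie.

between Bravo and Charlie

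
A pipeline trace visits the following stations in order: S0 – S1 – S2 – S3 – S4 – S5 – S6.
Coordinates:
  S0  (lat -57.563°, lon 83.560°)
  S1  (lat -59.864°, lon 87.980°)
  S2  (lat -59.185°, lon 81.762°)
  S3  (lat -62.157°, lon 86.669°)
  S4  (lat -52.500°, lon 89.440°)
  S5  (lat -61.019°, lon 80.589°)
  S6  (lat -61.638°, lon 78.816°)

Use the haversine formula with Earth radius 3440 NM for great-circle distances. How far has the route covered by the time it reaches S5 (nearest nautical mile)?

1792 NM

Leg distances:
S0→S1: 195.1 NM  (cumulative 195.1 NM)
S1→S2: 193.6 NM  (cumulative 388.7 NM)
S2→S3: 229.4 NM  (cumulative 618.0 NM)
S3→S4: 586.6 NM  (cumulative 1204.6 NM)
S4→S5: 587.4 NM  (cumulative 1792.0 NM)
Cumulative distance at S5 ≈ 1792 NM.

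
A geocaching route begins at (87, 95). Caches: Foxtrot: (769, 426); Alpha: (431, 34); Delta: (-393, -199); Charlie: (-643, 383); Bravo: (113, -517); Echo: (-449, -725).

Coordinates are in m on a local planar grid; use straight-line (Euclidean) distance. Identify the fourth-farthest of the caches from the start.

Bravo

Distances from the start ((87, 95)):
Echo: 979.6 m
Charlie: 784.8 m
Foxtrot: 758.1 m
Bravo: 612.6 m
Delta: 562.9 m
Alpha: 349.4 m
The fourth-farthest is Bravo at 612.6 m.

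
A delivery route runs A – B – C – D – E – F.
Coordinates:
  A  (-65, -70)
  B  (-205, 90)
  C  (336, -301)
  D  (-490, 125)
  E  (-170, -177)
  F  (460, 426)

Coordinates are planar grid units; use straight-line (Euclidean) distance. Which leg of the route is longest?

C–D

Leg distances:
A→B: 212.6
B→C: 667.5
C→D: 929.4
D→E: 440.0
E→F: 872.1
The longest leg is C–D at 929.4.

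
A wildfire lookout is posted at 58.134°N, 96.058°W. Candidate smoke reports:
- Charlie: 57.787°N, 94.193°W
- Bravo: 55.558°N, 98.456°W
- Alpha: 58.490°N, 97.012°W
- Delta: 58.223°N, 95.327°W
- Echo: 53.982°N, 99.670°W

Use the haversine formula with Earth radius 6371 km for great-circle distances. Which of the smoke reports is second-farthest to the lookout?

Bravo

Distances from the lookout (58.134°N, 96.058°W):
Echo: 513.1 km
Bravo: 321.4 km
Charlie: 116.6 km
Alpha: 68.4 km
Delta: 44.0 km
The second-farthest is Bravo at 321.4 km.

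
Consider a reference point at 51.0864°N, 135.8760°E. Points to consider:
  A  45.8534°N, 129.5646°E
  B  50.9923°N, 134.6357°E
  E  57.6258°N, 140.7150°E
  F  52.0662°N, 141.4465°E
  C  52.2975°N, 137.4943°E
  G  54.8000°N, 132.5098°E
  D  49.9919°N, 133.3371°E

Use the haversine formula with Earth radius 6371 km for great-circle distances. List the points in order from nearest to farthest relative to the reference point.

B, C, D, F, G, A, E

Computing each great-circle distance from 51.0864°N, 135.8760°E:
B 50.9923°N, 134.6357°E: 87.3 km
C 52.2975°N, 137.4943°E: 174.9 km
D 49.9919°N, 133.3371°E: 216.8 km
F 52.0662°N, 141.4465°E: 400.0 km
G 54.8000°N, 132.5098°E: 470.4 km
A 45.8534°N, 129.5646°E: 744.5 km
E 57.6258°N, 140.7150°E: 791.4 km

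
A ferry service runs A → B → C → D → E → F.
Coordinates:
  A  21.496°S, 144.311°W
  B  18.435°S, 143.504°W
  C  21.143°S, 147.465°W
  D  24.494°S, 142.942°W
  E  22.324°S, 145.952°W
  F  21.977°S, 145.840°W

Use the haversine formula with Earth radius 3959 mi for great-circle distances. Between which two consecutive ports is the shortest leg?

E–F

Leg distances:
A→B: 217.9 mi
B→C: 318.3 mi
C→D: 369.5 mi
D→E: 242.7 mi
E→F: 25.0 mi
The shortest leg is E–F at 25.0 mi.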